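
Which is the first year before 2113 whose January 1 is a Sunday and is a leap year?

2108

Jan 1 advances by 2 weekdays after a leap year and by 1 after a common year.
2113: Jan 1 is Sunday.
2112: Friday (leap)
2111: Thursday
2110: Wednesday
2109: Tuesday
2108: Sunday (leap)
2108 begins on a Sunday and is a leap year.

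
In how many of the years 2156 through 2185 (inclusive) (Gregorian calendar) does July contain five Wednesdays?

July has 31 days; it has five Wednesdays when Wednesday falls among the first (month-length − 28) days — i.e. when July 1 is one of Wednesday/Tuesday/Monday.
July 1 by year: 2156:Thu 2157:Fri 2158:Sat 2159:Sun 2160:Tue✓ 2161:Wed✓ 2162:Thu 2163:Fri 2164:Sun 2165:Mon✓ 2166:Tue✓ 2167:Wed✓ 2168:Fri 2169:Sat 2170:Sun 2171:Mon✓ 2172:Wed✓ 2173:Thu 2174:Fri 2175:Sat 2176:Mon✓ 2177:Tue✓ 2178:Wed✓ 2179:Thu 2180:Sat 2181:Sun 2182:Mon✓ 2183:Tue✓ 2184:Thu 2185:Fri
Years with five Wednesdays: 2160, 2161, 2165, 2166, 2167, 2171, 2172, 2176, 2177, 2178, 2182, 2183 → 12.

12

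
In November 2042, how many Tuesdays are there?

4

November 2042 has 30 days and begins on Saturday.
The first Tuesday is November 4.
Tuesdays fall on 4, 11, 18, 25 — that's 4.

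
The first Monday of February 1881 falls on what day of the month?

February 1, 1881 is a Tuesday, so the first Monday is the 7th.
The first Monday is 7 + 0 = 7.

7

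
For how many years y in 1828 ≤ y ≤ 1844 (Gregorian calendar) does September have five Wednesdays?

5

September has 30 days; it has five Wednesdays when Wednesday falls among the first (month-length − 28) days — i.e. when September 1 is one of Wednesday/Tuesday.
September 1 by year: 1828:Mon 1829:Tue✓ 1830:Wed✓ 1831:Thu 1832:Sat 1833:Sun 1834:Mon 1835:Tue✓ 1836:Thu 1837:Fri 1838:Sat 1839:Sun 1840:Tue✓ 1841:Wed✓ 1842:Thu 1843:Fri 1844:Sun
Years with five Wednesdays: 1829, 1830, 1835, 1840, 1841 → 5.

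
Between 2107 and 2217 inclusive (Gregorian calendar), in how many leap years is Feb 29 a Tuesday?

Leap years in 2107–2217: 27 of them.
Feb 29 weekday advances by 5 (mod 7) from one leap year to the next four years later (or differs when a century non-leap intervenes).
Leap-day weekdays: 2108:Wed 2112:Mon 2116:Sat 2120:Thu 2124:Tue✓ 2128:Sun 2132:Fri 2136:Wed 2140:Mon 2144:Sat 2148:Thu 2152:Tue✓ 2156:Sun 2160:Fri 2164:Wed 2168:Mon 2172:Sat 2176:Thu 2180:Tue✓ 2184:Sun 2188:Fri 2192:Wed 2196:Mon 2204:Wed 2208:Mon 2212:Sat 2216:Thu
Tuesday: 2124, 2152, 2180 → 3.

3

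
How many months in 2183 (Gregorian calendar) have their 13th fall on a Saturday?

Check the 13th of each month of 2183: Jan 13: Mon, Feb 13: Thu, Mar 13: Thu, Apr 13: Sun, May 13: Tue, Jun 13: Fri, Jul 13: Sun, Aug 13: Wed, Sep 13: Sat, Oct 13: Mon, Nov 13: Thu, Dec 13: Sat.
Saturday occurs in September, December — 2 months.

2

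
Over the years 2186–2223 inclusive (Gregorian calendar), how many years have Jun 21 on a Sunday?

6

Track Jun 21's weekday year by year (advancing +1, or +2 across a Feb 29):
  2186: Wed  2187: Thu (+1)  2188: Sat (+2)  2189: Sun (+1) ✓  2190: Mon (+1)
  2191: Tue (+1)  2192: Thu (+2)  2193: Fri (+1)  2194: Sat (+1)  2195: Sun (+1) ✓
  2196: Tue (+2)  2197: Wed (+1)  2198: Thu (+1)  2199: Fri (+1)  … (10 more years) …
  2210: Thu (+1)  2211: Fri (+1)  2212: Sun (+2) ✓  2213: Mon (+1)  2214: Tue (+1)
  2215: Wed (+1)  2216: Fri (+2)  2217: Sat (+1)  2218: Sun (+1) ✓  2219: Mon (+1)
  2220: Wed (+2)  2221: Thu (+1)  2222: Fri (+1)  2223: Sat (+1)
Sunday years: 2189, 2195, 2201, 2207, 2212, 2218 — 6 in total.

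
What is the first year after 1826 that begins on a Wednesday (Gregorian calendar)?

1834

Jan 1 advances by 2 weekdays after a leap year and by 1 after a common year.
1826: Jan 1 is Sunday.
1827: Monday
1828: Tuesday (leap)
1829: Thursday
1830: Friday
1831: Saturday
1832: Sunday (leap)
1833: Tuesday
1834: Wednesday
1834 begins on a Wednesday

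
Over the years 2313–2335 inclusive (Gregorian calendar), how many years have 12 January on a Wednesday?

3

Track 12 January's weekday year by year (advancing +1, or +2 across a Feb 29):
  2313: Sun  2314: Mon (+1)  2315: Tue (+1)  2316: Wed (+1) ✓  2317: Fri (+2)
  2318: Sat (+1)  2319: Sun (+1)  2320: Mon (+1)  2321: Wed (+2) ✓  2322: Thu (+1)
  2323: Fri (+1)  2324: Sat (+1)  2325: Mon (+2)  2326: Tue (+1)  2327: Wed (+1) ✓
  2328: Thu (+1)  2329: Sat (+2)  2330: Sun (+1)  2331: Mon (+1)  2332: Tue (+1)
  2333: Thu (+2)  2334: Fri (+1)  2335: Sat (+1)
Wednesday years: 2316, 2321, 2327 — 3 in total.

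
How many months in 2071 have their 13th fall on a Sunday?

Check the 13th of each month of 2071: Jan 13: Tue, Feb 13: Fri, Mar 13: Fri, Apr 13: Mon, May 13: Wed, Jun 13: Sat, Jul 13: Mon, Aug 13: Thu, Sep 13: Sun, Oct 13: Tue, Nov 13: Fri, Dec 13: Sun.
Sunday occurs in September, December — 2 months.

2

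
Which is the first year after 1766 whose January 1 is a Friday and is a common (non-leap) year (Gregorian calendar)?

1773

Jan 1 advances by 2 weekdays after a leap year and by 1 after a common year.
1766: Jan 1 is Wednesday.
1767: Thursday
1768: Friday (leap)
1769: Sunday
1770: Monday
1771: Tuesday
1772: Wednesday (leap)
1773: Friday
1773 begins on a Friday and is a common year.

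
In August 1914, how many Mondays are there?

5

August 1914 has 31 days and begins on Saturday.
The first Monday is August 3.
Mondays fall on 3, 10, 17, 24, 31 — that's 5.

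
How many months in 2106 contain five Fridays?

5

A month of length L has five Fridays iff its first Friday is on day ≤ L−28 (so day 1–3 in a 31-day month, 1–2 in a 30-day month, day 1 in a leap February).
Checking each month of 2106: Jan starts Fri (31d) ✓; Feb starts Mon (28d); Mar starts Mon (31d); Apr starts Thu (30d) ✓; May starts Sat (31d); Jun starts Tue (30d); Jul starts Thu (31d) ✓; Aug starts Sun (31d); Sep starts Wed (30d); Oct starts Fri (31d) ✓; Nov starts Mon (30d); Dec starts Wed (31d) ✓.
Five-Friday months: January, April, July, October, December → 5.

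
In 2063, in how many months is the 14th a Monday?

Check the 14th of each month of 2063: Jan 14: Sun, Feb 14: Wed, Mar 14: Wed, Apr 14: Sat, May 14: Mon, Jun 14: Thu, Jul 14: Sat, Aug 14: Tue, Sep 14: Fri, Oct 14: Sun, Nov 14: Wed, Dec 14: Fri.
Monday occurs in May — 1 month.

1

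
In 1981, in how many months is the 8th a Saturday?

Check the 8th of each month of 1981: Jan 8: Thu, Feb 8: Sun, Mar 8: Sun, Apr 8: Wed, May 8: Fri, Jun 8: Mon, Jul 8: Wed, Aug 8: Sat, Sep 8: Tue, Oct 8: Thu, Nov 8: Sun, Dec 8: Tue.
Saturday occurs in August — 1 month.

1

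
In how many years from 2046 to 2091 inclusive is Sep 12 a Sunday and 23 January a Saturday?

5

Check each year's weekday for Sep 12 and 23 January:
  2046: Wed/Tue  2047: Thu/Wed  2048: Sat/Thu  2049: Sun/Sat ✓  2050: Mon/Sun  2051: Tue/Mon  2052: Thu/Tue  2053: Fri/Thu  2054: Sat/Fri  2055: Sun/Sat ✓  2056: Tue/Sun  2057: Wed/Tue  2058: Thu/Wed  2059: Fri/Thu  …(18 more)…  2078: Mon/Sun  2079: Tue/Mon  2080: Thu/Tue  2081: Fri/Thu  2082: Sat/Fri  2083: Sun/Sat ✓  2084: Tue/Sun  2085: Wed/Tue  2086: Thu/Wed  2087: Fri/Thu  2088: Sun/Fri  2089: Mon/Sun  2090: Tue/Mon  2091: Wed/Tue
Both conditions hold in: 2049, 2055, 2066, 2077, 2083 — 5.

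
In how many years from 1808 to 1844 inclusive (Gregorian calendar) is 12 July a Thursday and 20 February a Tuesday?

4

Check each year's weekday for 12 July and 20 February:
  1808: Tue/Sat  1809: Wed/Mon  1810: Thu/Tue ✓  1811: Fri/Wed  1812: Sun/Thu  1813: Mon/Sat  1814: Tue/Sun  1815: Wed/Mon  1816: Fri/Tue  1817: Sat/Thu  1818: Sun/Fri  1819: Mon/Sat  1820: Wed/Sun  1821: Thu/Tue ✓  …(9 more)…  1831: Tue/Sun  1832: Thu/Mon  1833: Fri/Wed  1834: Sat/Thu  1835: Sun/Fri  1836: Tue/Sat  1837: Wed/Mon  1838: Thu/Tue ✓  1839: Fri/Wed  1840: Sun/Thu  1841: Mon/Sat  1842: Tue/Sun  1843: Wed/Mon  1844: Fri/Tue
Both conditions hold in: 1810, 1821, 1827, 1838 — 4.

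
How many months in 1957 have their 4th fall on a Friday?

2

Check the 4th of each month of 1957: Jan 4: Fri, Feb 4: Mon, Mar 4: Mon, Apr 4: Thu, May 4: Sat, Jun 4: Tue, Jul 4: Thu, Aug 4: Sun, Sep 4: Wed, Oct 4: Fri, Nov 4: Mon, Dec 4: Wed.
Friday occurs in January, October — 2 months.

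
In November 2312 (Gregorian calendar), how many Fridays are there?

5

November 2312 has 30 days and begins on Friday.
The first Friday is November 1.
Fridays fall on 1, 8, 15, 22, 29 — that's 5.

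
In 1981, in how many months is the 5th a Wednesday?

1

Check the 5th of each month of 1981: Jan 5: Mon, Feb 5: Thu, Mar 5: Thu, Apr 5: Sun, May 5: Tue, Jun 5: Fri, Jul 5: Sun, Aug 5: Wed, Sep 5: Sat, Oct 5: Mon, Nov 5: Thu, Dec 5: Sat.
Wednesday occurs in August — 1 month.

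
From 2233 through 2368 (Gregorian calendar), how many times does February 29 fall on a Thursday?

Leap years in 2233–2368: 33 of them.
Feb 29 weekday advances by 5 (mod 7) from one leap year to the next four years later (or differs when a century non-leap intervenes).
Leap-day weekdays: 2236:Mon 2240:Sat 2244:Thu✓ 2248:Tue 2252:Sun 2256:Fri 2260:Wed 2264:Mon 2268:Sat 2272:Thu✓ 2276:Tue 2280:Sun 2284:Fri …(7 more)… 2320:Sun 2324:Fri 2328:Wed 2332:Mon 2336:Sat 2340:Thu✓ 2344:Tue 2348:Sun 2352:Fri 2356:Wed 2360:Mon 2364:Sat 2368:Thu✓
Thursday: 2244, 2272, 2312, 2340, 2368 → 5.

5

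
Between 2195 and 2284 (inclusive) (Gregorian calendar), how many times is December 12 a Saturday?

13

Track December 12's weekday year by year (advancing +1, or +2 across a Feb 29):
  2195: Sat ✓  2196: Mon (+2)  2197: Tue (+1)  2198: Wed (+1)  2199: Thu (+1)
  2200: Fri (+1)  2201: Sat (+1) ✓  2202: Sun (+1)  2203: Mon (+1)  2204: Wed (+2)
  2205: Thu (+1)  2206: Fri (+1)  2207: Sat (+1) ✓  2208: Mon (+2)  … (62 more years) …
  2271: Tue (+1)  2272: Thu (+2)  2273: Fri (+1)  2274: Sat (+1) ✓  2275: Sun (+1)
  2276: Tue (+2)  2277: Wed (+1)  2278: Thu (+1)  2279: Fri (+1)  2280: Sun (+2)
  2281: Mon (+1)  2282: Tue (+1)  2283: Wed (+1)  2284: Fri (+2)
Saturday years: 2195, 2201, 2207, 2212, 2218, 2229, 2235, 2240, 2246, 2257, 2263, 2268, 2274 — 13 in total.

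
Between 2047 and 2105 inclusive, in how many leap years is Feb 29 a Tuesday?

2

Leap years in 2047–2105: 14 of them.
Feb 29 weekday advances by 5 (mod 7) from one leap year to the next four years later (or differs when a century non-leap intervenes).
Leap-day weekdays: 2048:Sat 2052:Thu 2056:Tue✓ 2060:Sun 2064:Fri 2068:Wed 2072:Mon 2076:Sat 2080:Thu 2084:Tue✓ 2088:Sun 2092:Fri 2096:Wed 2104:Fri
Tuesday: 2056, 2084 → 2.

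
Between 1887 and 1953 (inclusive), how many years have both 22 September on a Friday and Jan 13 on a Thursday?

2

Check each year's weekday for 22 September and Jan 13:
  1887: Thu/Thu  1888: Sat/Fri  1889: Sun/Sun  1890: Mon/Mon  1891: Tue/Tue  1892: Thu/Wed  1893: Fri/Fri  1894: Sat/Sat  1895: Sun/Sun  1896: Tue/Mon  1897: Wed/Wed  1898: Thu/Thu  1899: Fri/Fri  1900: Sat/Sat  …(39 more)…  1940: Sun/Sat  1941: Mon/Mon  1942: Tue/Tue  1943: Wed/Wed  1944: Fri/Thu ✓  1945: Sat/Sat  1946: Sun/Sun  1947: Mon/Mon  1948: Wed/Tue  1949: Thu/Thu  1950: Fri/Fri  1951: Sat/Sat  1952: Mon/Sun  1953: Tue/Tue
Both conditions hold in: 1916, 1944 — 2.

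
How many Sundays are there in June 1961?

4

June 1961 has 30 days and begins on Thursday.
The first Sunday is June 4.
Sundays fall on 4, 11, 18, 25 — that's 4.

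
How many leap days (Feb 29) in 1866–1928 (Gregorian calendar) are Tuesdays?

Leap years in 1866–1928: 15 of them.
Feb 29 weekday advances by 5 (mod 7) from one leap year to the next four years later (or differs when a century non-leap intervenes).
Leap-day weekdays: 1868:Sat 1872:Thu 1876:Tue✓ 1880:Sun 1884:Fri 1888:Wed 1892:Mon 1896:Sat 1904:Mon 1908:Sat 1912:Thu 1916:Tue✓ 1920:Sun 1924:Fri 1928:Wed
Tuesday: 1876, 1916 → 2.

2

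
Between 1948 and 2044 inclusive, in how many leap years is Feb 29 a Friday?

Leap years in 1948–2044: 25 of them.
Feb 29 weekday advances by 5 (mod 7) from one leap year to the next four years later (or differs when a century non-leap intervenes).
Leap-day weekdays: 1948:Sun 1952:Fri✓ 1956:Wed 1960:Mon 1964:Sat 1968:Thu 1972:Tue 1976:Sun 1980:Fri✓ 1984:Wed 1988:Mon 1992:Sat 1996:Thu 2000:Tue 2004:Sun 2008:Fri✓ 2012:Wed 2016:Mon 2020:Sat 2024:Thu 2028:Tue 2032:Sun 2036:Fri✓ 2040:Wed 2044:Mon
Friday: 1952, 1980, 2008, 2036 → 4.

4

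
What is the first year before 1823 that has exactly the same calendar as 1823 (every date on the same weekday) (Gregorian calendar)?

1817

Two years share a calendar iff Jan 1 falls on the same weekday and both are leap or both are common. 1823: Jan 1 is Wednesday, common year.
1822: Jan 1 Tuesday, common
1821: Jan 1 Monday, common
1820: Jan 1 Saturday, leap
1819: Jan 1 Friday, common
1818: Jan 1 Thursday, common
1817: Jan 1 Wednesday, common
1817 matches on both conditions.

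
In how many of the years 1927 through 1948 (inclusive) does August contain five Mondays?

August has 31 days; it has five Mondays when Monday falls among the first (month-length − 28) days — i.e. when August 1 is one of Monday/Sunday/Saturday.
August 1 by year: 1927:Mon✓ 1928:Wed 1929:Thu 1930:Fri 1931:Sat✓ 1932:Mon✓ 1933:Tue 1934:Wed 1935:Thu 1936:Sat✓ 1937:Sun✓ 1938:Mon✓ 1939:Tue 1940:Thu 1941:Fri 1942:Sat✓ 1943:Sun✓ 1944:Tue 1945:Wed 1946:Thu 1947:Fri 1948:Sun✓
Years with five Mondays: 1927, 1931, 1932, 1936, 1937, 1938, 1942, 1943, 1948 → 9.

9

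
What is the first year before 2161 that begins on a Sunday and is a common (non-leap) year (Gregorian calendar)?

Jan 1 advances by 2 weekdays after a leap year and by 1 after a common year.
2161: Jan 1 is Thursday.
2160: Tuesday (leap)
2159: Monday
2158: Sunday
2158 begins on a Sunday and is a common year.

2158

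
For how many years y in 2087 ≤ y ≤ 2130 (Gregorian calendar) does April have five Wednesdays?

13

April has 30 days; it has five Wednesdays when Wednesday falls among the first (month-length − 28) days — i.e. when April 1 is one of Wednesday/Tuesday.
April 1 by year: 2087:Tue✓ 2088:Thu 2089:Fri 2090:Sat 2091:Sun 2092:Tue✓ 2093:Wed✓ 2094:Thu 2095:Fri 2096:Sun 2097:Mon 2098:Tue✓ 2099:Wed✓ 2100:Thu 2101:Fri …(14 more)… 2116:Wed✓ 2117:Thu 2118:Fri 2119:Sat 2120:Mon 2121:Tue✓ 2122:Wed✓ 2123:Thu 2124:Sat 2125:Sun 2126:Mon 2127:Tue✓ 2128:Thu 2129:Fri 2130:Sat
Years with five Wednesdays: 2087, 2092, 2093, 2098, 2099, 2104, 2105, 2110, 2111, 2116, 2121, 2122, 2127 → 13.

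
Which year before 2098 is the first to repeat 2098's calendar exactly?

2087

Two years share a calendar iff Jan 1 falls on the same weekday and both are leap or both are common. 2098: Jan 1 is Wednesday, common year.
2097: Jan 1 Tuesday, common
2096: Jan 1 Sunday, leap
2095: Jan 1 Saturday, common
2094: Jan 1 Friday, common
2093: Jan 1 Thursday, common
2092: Jan 1 Tuesday, leap
2091: Jan 1 Monday, common
2090: Jan 1 Sunday, common
2089: Jan 1 Saturday, common
2088: Jan 1 Thursday, leap
2087: Jan 1 Wednesday, common
2087 matches on both conditions.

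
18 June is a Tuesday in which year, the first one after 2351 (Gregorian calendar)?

From one year to the next, a fixed date's weekday advances by 1, or by 2 when a Feb 29 lies between the two dates.
2351: June 18 is Monday.
2352: Wednesday (+2)
2353: Thursday (+1)
2354: Friday (+1)
2355: Saturday (+1)
2356: Monday (+2)
2357: Tuesday (+1)
18 June falls on a Tuesday in 2357.

2357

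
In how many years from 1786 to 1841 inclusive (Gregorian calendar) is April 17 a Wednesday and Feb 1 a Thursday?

1

Check each year's weekday for April 17 and Feb 1:
  1786: Mon/Wed  1787: Tue/Thu  1788: Thu/Fri  1789: Fri/Sun  1790: Sat/Mon  1791: Sun/Tue  1792: Tue/Wed  1793: Wed/Fri  1794: Thu/Sat  1795: Fri/Sun  1796: Sun/Mon  1797: Mon/Wed  1798: Tue/Thu  1799: Wed/Fri  …(28 more)…  1828: Thu/Fri  1829: Fri/Sun  1830: Sat/Mon  1831: Sun/Tue  1832: Tue/Wed  1833: Wed/Fri  1834: Thu/Sat  1835: Fri/Sun  1836: Sun/Mon  1837: Mon/Wed  1838: Tue/Thu  1839: Wed/Fri  1840: Fri/Sat  1841: Sat/Mon
Both conditions hold in: 1816 — 1.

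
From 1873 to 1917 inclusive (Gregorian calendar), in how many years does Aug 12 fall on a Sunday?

Track Aug 12's weekday year by year (advancing +1, or +2 across a Feb 29):
  1873: Tue  1874: Wed (+1)  1875: Thu (+1)  1876: Sat (+2)  1877: Sun (+1) ✓
  1878: Mon (+1)  1879: Tue (+1)  1880: Thu (+2)  1881: Fri (+1)  1882: Sat (+1)
  1883: Sun (+1) ✓  1884: Tue (+2)  1885: Wed (+1)  1886: Thu (+1)  … (17 more years) …
  1904: Fri (+2)  1905: Sat (+1)  1906: Sun (+1) ✓  1907: Mon (+1)  1908: Wed (+2)
  1909: Thu (+1)  1910: Fri (+1)  1911: Sat (+1)  1912: Mon (+2)  1913: Tue (+1)
  1914: Wed (+1)  1915: Thu (+1)  1916: Sat (+2)  1917: Sun (+1) ✓
Sunday years: 1877, 1883, 1888, 1894, 1900, 1906, 1917 — 7 in total.

7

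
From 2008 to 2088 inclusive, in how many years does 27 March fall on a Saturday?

12

Track 27 March's weekday year by year (advancing +1, or +2 across a Feb 29):
  2008: Thu  2009: Fri (+1)  2010: Sat (+1) ✓  2011: Sun (+1)  2012: Tue (+2)
  2013: Wed (+1)  2014: Thu (+1)  2015: Fri (+1)  2016: Sun (+2)  2017: Mon (+1)
  2018: Tue (+1)  2019: Wed (+1)  2020: Fri (+2)  2021: Sat (+1) ✓  … (53 more years) …
  2075: Wed (+1)  2076: Fri (+2)  2077: Sat (+1) ✓  2078: Sun (+1)  2079: Mon (+1)
  2080: Wed (+2)  2081: Thu (+1)  2082: Fri (+1)  2083: Sat (+1) ✓  2084: Mon (+2)
  2085: Tue (+1)  2086: Wed (+1)  2087: Thu (+1)  2088: Sat (+2) ✓
Saturday years: 2010, 2021, 2027, 2032, 2038, 2049, 2055, 2060, 2066, 2077, 2083, 2088 — 12 in total.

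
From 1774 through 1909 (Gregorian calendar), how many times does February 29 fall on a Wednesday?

Leap years in 1774–1909: 32 of them.
Feb 29 weekday advances by 5 (mod 7) from one leap year to the next four years later (or differs when a century non-leap intervenes).
Leap-day weekdays: 1776:Thu 1780:Tue 1784:Sun 1788:Fri 1792:Wed✓ 1796:Mon 1804:Wed✓ 1808:Mon 1812:Sat 1816:Thu 1820:Tue 1824:Sun 1828:Fri …(6 more)… 1856:Fri 1860:Wed✓ 1864:Mon 1868:Sat 1872:Thu 1876:Tue 1880:Sun 1884:Fri 1888:Wed✓ 1892:Mon 1896:Sat 1904:Mon 1908:Sat
Wednesday: 1792, 1804, 1832, 1860, 1888 → 5.

5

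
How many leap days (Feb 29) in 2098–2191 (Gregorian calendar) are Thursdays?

3

Leap years in 2098–2191: 22 of them.
Feb 29 weekday advances by 5 (mod 7) from one leap year to the next four years later (or differs when a century non-leap intervenes).
Leap-day weekdays: 2104:Fri 2108:Wed 2112:Mon 2116:Sat 2120:Thu✓ 2124:Tue 2128:Sun 2132:Fri 2136:Wed 2140:Mon 2144:Sat 2148:Thu✓ 2152:Tue 2156:Sun 2160:Fri 2164:Wed 2168:Mon 2172:Sat 2176:Thu✓ 2180:Tue 2184:Sun 2188:Fri
Thursday: 2120, 2148, 2176 → 3.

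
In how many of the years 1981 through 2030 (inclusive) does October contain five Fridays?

21

October has 31 days; it has five Fridays when Friday falls among the first (month-length − 28) days — i.e. when October 1 is one of Friday/Thursday/Wednesday.
October 1 by year: 1981:Thu✓ 1982:Fri✓ 1983:Sat 1984:Mon 1985:Tue 1986:Wed✓ 1987:Thu✓ 1988:Sat 1989:Sun 1990:Mon 1991:Tue 1992:Thu✓ 1993:Fri✓ 1994:Sat 1995:Sun …(20 more)… 2016:Sat 2017:Sun 2018:Mon 2019:Tue 2020:Thu✓ 2021:Fri✓ 2022:Sat 2023:Sun 2024:Tue 2025:Wed✓ 2026:Thu✓ 2027:Fri✓ 2028:Sun 2029:Mon 2030:Tue
Years with five Fridays: 1981, 1982, 1986, 1987, 1992, 1993, 1997, 1998, 1999, 2003, 2004, 2008, 2009, 2010, 2014, 2015, 2020, 2021, 2025, 2026, 2027 → 21.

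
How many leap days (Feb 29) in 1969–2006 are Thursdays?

1

Leap years in 1969–2006: 9 of them.
Feb 29 weekday advances by 5 (mod 7) from one leap year to the next four years later (or differs when a century non-leap intervenes).
Leap-day weekdays: 1972:Tue 1976:Sun 1980:Fri 1984:Wed 1988:Mon 1992:Sat 1996:Thu✓ 2000:Tue 2004:Sun
Thursday: 1996 → 1.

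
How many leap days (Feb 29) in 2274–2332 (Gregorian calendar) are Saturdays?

2

Leap years in 2274–2332: 14 of them.
Feb 29 weekday advances by 5 (mod 7) from one leap year to the next four years later (or differs when a century non-leap intervenes).
Leap-day weekdays: 2276:Tue 2280:Sun 2284:Fri 2288:Wed 2292:Mon 2296:Sat✓ 2304:Mon 2308:Sat✓ 2312:Thu 2316:Tue 2320:Sun 2324:Fri 2328:Wed 2332:Mon
Saturday: 2296, 2308 → 2.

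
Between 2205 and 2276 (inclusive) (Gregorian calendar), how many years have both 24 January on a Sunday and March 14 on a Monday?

3

Check each year's weekday for 24 January and March 14:
  2205: Thu/Thu  2206: Fri/Fri  2207: Sat/Sat  2208: Sun/Mon ✓  2209: Tue/Tue  2210: Wed/Wed  2211: Thu/Thu  2212: Fri/Sat  2213: Sun/Sun  2214: Mon/Mon  2215: Tue/Tue  2216: Wed/Thu  2217: Fri/Fri  2218: Sat/Sat  …(44 more)…  2263: Sat/Sat  2264: Sun/Mon ✓  2265: Tue/Tue  2266: Wed/Wed  2267: Thu/Thu  2268: Fri/Sat  2269: Sun/Sun  2270: Mon/Mon  2271: Tue/Tue  2272: Wed/Thu  2273: Fri/Fri  2274: Sat/Sat  2275: Sun/Sun  2276: Mon/Tue
Both conditions hold in: 2208, 2236, 2264 — 3.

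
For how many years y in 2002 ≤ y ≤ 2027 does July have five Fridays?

12

July has 31 days; it has five Fridays when Friday falls among the first (month-length − 28) days — i.e. when July 1 is one of Friday/Thursday/Wednesday.
July 1 by year: 2002:Mon 2003:Tue 2004:Thu✓ 2005:Fri✓ 2006:Sat 2007:Sun 2008:Tue 2009:Wed✓ 2010:Thu✓ 2011:Fri✓ 2012:Sun 2013:Mon 2014:Tue 2015:Wed✓ 2016:Fri✓ 2017:Sat 2018:Sun 2019:Mon 2020:Wed✓ 2021:Thu✓ 2022:Fri✓ 2023:Sat 2024:Mon 2025:Tue 2026:Wed✓ 2027:Thu✓
Years with five Fridays: 2004, 2005, 2009, 2010, 2011, 2015, 2016, 2020, 2021, 2022, 2026, 2027 → 12.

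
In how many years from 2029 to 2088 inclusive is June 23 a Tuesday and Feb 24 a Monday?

Check each year's weekday for June 23 and Feb 24:
  2029: Sat/Sat  2030: Sun/Sun  2031: Mon/Mon  2032: Wed/Tue  2033: Thu/Thu  2034: Fri/Fri  2035: Sat/Sat  2036: Mon/Sun  2037: Tue/Tue  2038: Wed/Wed  2039: Thu/Thu  2040: Sat/Fri  2041: Sun/Sun  2042: Mon/Mon  …(32 more)…  2075: Sun/Sun  2076: Tue/Mon ✓  2077: Wed/Wed  2078: Thu/Thu  2079: Fri/Fri  2080: Sun/Sat  2081: Mon/Mon  2082: Tue/Tue  2083: Wed/Wed  2084: Fri/Thu  2085: Sat/Sat  2086: Sun/Sun  2087: Mon/Mon  2088: Wed/Tue
Both conditions hold in: 2048, 2076 — 2.

2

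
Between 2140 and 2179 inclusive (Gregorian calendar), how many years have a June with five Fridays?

June has 30 days; it has five Fridays when Friday falls among the first (month-length − 28) days — i.e. when June 1 is one of Friday/Thursday.
June 1 by year: 2140:Wed 2141:Thu✓ 2142:Fri✓ 2143:Sat 2144:Mon 2145:Tue 2146:Wed 2147:Thu✓ 2148:Sat 2149:Sun 2150:Mon 2151:Tue 2152:Thu✓ 2153:Fri✓ 2154:Sat …(10 more)… 2165:Sat 2166:Sun 2167:Mon 2168:Wed 2169:Thu✓ 2170:Fri✓ 2171:Sat 2172:Mon 2173:Tue 2174:Wed 2175:Thu✓ 2176:Sat 2177:Sun 2178:Mon 2179:Tue
Years with five Fridays: 2141, 2142, 2147, 2152, 2153, 2158, 2159, 2164, 2169, 2170, 2175 → 11.

11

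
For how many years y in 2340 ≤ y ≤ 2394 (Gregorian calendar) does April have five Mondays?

April has 30 days; it has five Mondays when Monday falls among the first (month-length − 28) days — i.e. when April 1 is one of Monday/Sunday.
April 1 by year: 2340:Mon✓ 2341:Tue 2342:Wed 2343:Thu 2344:Sat 2345:Sun✓ 2346:Mon✓ 2347:Tue 2348:Thu 2349:Fri 2350:Sat 2351:Sun✓ 2352:Tue 2353:Wed 2354:Thu …(25 more)… 2380:Tue 2381:Wed 2382:Thu 2383:Fri 2384:Sun✓ 2385:Mon✓ 2386:Tue 2387:Wed 2388:Fri 2389:Sat 2390:Sun✓ 2391:Mon✓ 2392:Wed 2393:Thu 2394:Fri
Years with five Mondays: 2340, 2345, 2346, 2351, 2356, 2357, 2362, 2363, 2368, 2373, 2374, 2379, 2384, 2385, 2390, 2391 → 16.

16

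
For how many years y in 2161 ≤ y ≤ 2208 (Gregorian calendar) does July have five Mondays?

19

July has 31 days; it has five Mondays when Monday falls among the first (month-length − 28) days — i.e. when July 1 is one of Monday/Sunday/Saturday.
July 1 by year: 2161:Wed 2162:Thu 2163:Fri 2164:Sun✓ 2165:Mon✓ 2166:Tue 2167:Wed 2168:Fri 2169:Sat✓ 2170:Sun✓ 2171:Mon✓ 2172:Wed 2173:Thu 2174:Fri 2175:Sat✓ …(18 more)… 2194:Tue 2195:Wed 2196:Fri 2197:Sat✓ 2198:Sun✓ 2199:Mon✓ 2200:Tue 2201:Wed 2202:Thu 2203:Fri 2204:Sun✓ 2205:Mon✓ 2206:Tue 2207:Wed 2208:Fri
Years with five Mondays: 2164, 2165, 2169, 2170, 2171, 2175, 2176, 2180, 2181, 2182, 2186, 2187, 2192, 2193, 2197, 2198, 2199, 2204, 2205 → 19.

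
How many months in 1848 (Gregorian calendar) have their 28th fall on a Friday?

Check the 28th of each month of 1848: Jan 28: Fri, Feb 28: Mon, Mar 28: Tue, Apr 28: Fri, May 28: Sun, Jun 28: Wed, Jul 28: Fri, Aug 28: Mon, Sep 28: Thu, Oct 28: Sat, Nov 28: Tue, Dec 28: Thu.
Friday occurs in January, April, July — 3 months.

3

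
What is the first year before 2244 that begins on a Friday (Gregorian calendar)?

Jan 1 advances by 2 weekdays after a leap year and by 1 after a common year.
2244: Jan 1 is Monday (leap).
2243: Sunday
2242: Saturday
2241: Friday
2241 begins on a Friday

2241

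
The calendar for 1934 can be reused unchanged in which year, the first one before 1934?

Two years share a calendar iff Jan 1 falls on the same weekday and both are leap or both are common. 1934: Jan 1 is Monday, common year.
1933: Jan 1 Sunday, common
1932: Jan 1 Friday, leap
1931: Jan 1 Thursday, common
1930: Jan 1 Wednesday, common
1929: Jan 1 Tuesday, common
1928: Jan 1 Sunday, leap
1927: Jan 1 Saturday, common
1926: Jan 1 Friday, common
1925: Jan 1 Thursday, common
1924: Jan 1 Tuesday, leap
1923: Jan 1 Monday, common
1923 matches on both conditions.

1923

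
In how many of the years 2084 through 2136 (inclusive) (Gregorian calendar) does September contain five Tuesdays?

September has 30 days; it has five Tuesdays when Tuesday falls among the first (month-length − 28) days — i.e. when September 1 is one of Tuesday/Monday.
September 1 by year: 2084:Fri 2085:Sat 2086:Sun 2087:Mon✓ 2088:Wed 2089:Thu 2090:Fri 2091:Sat 2092:Mon✓ 2093:Tue✓ 2094:Wed 2095:Thu 2096:Sat 2097:Sun 2098:Mon✓ …(23 more)… 2122:Tue✓ 2123:Wed 2124:Fri 2125:Sat 2126:Sun 2127:Mon✓ 2128:Wed 2129:Thu 2130:Fri 2131:Sat 2132:Mon✓ 2133:Tue✓ 2134:Wed 2135:Thu 2136:Sat
Years with five Tuesdays: 2087, 2092, 2093, 2098, 2099, 2104, 2105, 2110, 2111, 2116, 2121, 2122, 2127, 2132, 2133 → 15.

15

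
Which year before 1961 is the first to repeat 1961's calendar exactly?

1950

Two years share a calendar iff Jan 1 falls on the same weekday and both are leap or both are common. 1961: Jan 1 is Sunday, common year.
1960: Jan 1 Friday, leap
1959: Jan 1 Thursday, common
1958: Jan 1 Wednesday, common
1957: Jan 1 Tuesday, common
1956: Jan 1 Sunday, leap
1955: Jan 1 Saturday, common
1954: Jan 1 Friday, common
1953: Jan 1 Thursday, common
1952: Jan 1 Tuesday, leap
1951: Jan 1 Monday, common
1950: Jan 1 Sunday, common
1950 matches on both conditions.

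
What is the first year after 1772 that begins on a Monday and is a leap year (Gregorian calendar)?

1776

Jan 1 advances by 2 weekdays after a leap year and by 1 after a common year.
1772: Jan 1 is Wednesday (leap).
1773: Friday
1774: Saturday
1775: Sunday
1776: Monday (leap)
1776 begins on a Monday and is a leap year.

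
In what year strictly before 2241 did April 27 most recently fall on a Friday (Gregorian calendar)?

From one year to the next, a fixed date's weekday advances by 1, or by 2 when a Feb 29 lies between the two dates.
2241: April 27 is Tuesday.
2240: Monday (−1)
2239: Saturday (−2)
2238: Friday (−1)
April 27 falls on a Friday in 2238.

2238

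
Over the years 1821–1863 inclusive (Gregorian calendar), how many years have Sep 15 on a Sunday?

Track Sep 15's weekday year by year (advancing +1, or +2 across a Feb 29):
  1821: Sat  1822: Sun (+1) ✓  1823: Mon (+1)  1824: Wed (+2)  1825: Thu (+1)
  1826: Fri (+1)  1827: Sat (+1)  1828: Mon (+2)  1829: Tue (+1)  1830: Wed (+1)
  1831: Thu (+1)  1832: Sat (+2)  1833: Sun (+1) ✓  1834: Mon (+1)  … (15 more years) …
  1850: Sun (+1) ✓  1851: Mon (+1)  1852: Wed (+2)  1853: Thu (+1)  1854: Fri (+1)
  1855: Sat (+1)  1856: Mon (+2)  1857: Tue (+1)  1858: Wed (+1)  1859: Thu (+1)
  1860: Sat (+2)  1861: Sun (+1) ✓  1862: Mon (+1)  1863: Tue (+1)
Sunday years: 1822, 1833, 1839, 1844, 1850, 1861 — 6 in total.

6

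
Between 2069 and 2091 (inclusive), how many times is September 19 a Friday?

3

Track September 19's weekday year by year (advancing +1, or +2 across a Feb 29):
  2069: Thu  2070: Fri (+1) ✓  2071: Sat (+1)  2072: Mon (+2)  2073: Tue (+1)
  2074: Wed (+1)  2075: Thu (+1)  2076: Sat (+2)  2077: Sun (+1)  2078: Mon (+1)
  2079: Tue (+1)  2080: Thu (+2)  2081: Fri (+1) ✓  2082: Sat (+1)  2083: Sun (+1)
  2084: Tue (+2)  2085: Wed (+1)  2086: Thu (+1)  2087: Fri (+1) ✓  2088: Sun (+2)
  2089: Mon (+1)  2090: Tue (+1)  2091: Wed (+1)
Friday years: 2070, 2081, 2087 — 3 in total.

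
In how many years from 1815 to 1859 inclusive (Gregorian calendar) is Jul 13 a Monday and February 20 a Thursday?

Check each year's weekday for Jul 13 and February 20:
  1815: Thu/Mon  1816: Sat/Tue  1817: Sun/Thu  1818: Mon/Fri  1819: Tue/Sat  1820: Thu/Sun  1821: Fri/Tue  1822: Sat/Wed  1823: Sun/Thu  1824: Tue/Fri  1825: Wed/Sun  1826: Thu/Mon  1827: Fri/Tue  1828: Sun/Wed  …(17 more)…  1846: Mon/Fri  1847: Tue/Sat  1848: Thu/Sun  1849: Fri/Tue  1850: Sat/Wed  1851: Sun/Thu  1852: Tue/Fri  1853: Wed/Sun  1854: Thu/Mon  1855: Fri/Tue  1856: Sun/Wed  1857: Mon/Fri  1858: Tue/Sat  1859: Wed/Sun
Both conditions hold in: 1840 — 1.

1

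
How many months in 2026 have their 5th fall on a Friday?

Check the 5th of each month of 2026: Jan 5: Mon, Feb 5: Thu, Mar 5: Thu, Apr 5: Sun, May 5: Tue, Jun 5: Fri, Jul 5: Sun, Aug 5: Wed, Sep 5: Sat, Oct 5: Mon, Nov 5: Thu, Dec 5: Sat.
Friday occurs in June — 1 month.

1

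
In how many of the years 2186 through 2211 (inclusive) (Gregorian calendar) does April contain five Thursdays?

April has 30 days; it has five Thursdays when Thursday falls among the first (month-length − 28) days — i.e. when April 1 is one of Thursday/Wednesday.
April 1 by year: 2186:Sat 2187:Sun 2188:Tue 2189:Wed✓ 2190:Thu✓ 2191:Fri 2192:Sun 2193:Mon 2194:Tue 2195:Wed✓ 2196:Fri 2197:Sat 2198:Sun 2199:Mon 2200:Tue 2201:Wed✓ 2202:Thu✓ 2203:Fri 2204:Sun 2205:Mon 2206:Tue 2207:Wed✓ 2208:Fri 2209:Sat 2210:Sun 2211:Mon
Years with five Thursdays: 2189, 2190, 2195, 2201, 2202, 2207 → 6.

6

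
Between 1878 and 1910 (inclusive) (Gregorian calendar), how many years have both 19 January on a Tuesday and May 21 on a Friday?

Check each year's weekday for 19 January and May 21:
  1878: Sat/Tue  1879: Sun/Wed  1880: Mon/Fri  1881: Wed/Sat  1882: Thu/Sun  1883: Fri/Mon  1884: Sat/Wed  1885: Mon/Thu  1886: Tue/Fri ✓  1887: Wed/Sat  1888: Thu/Mon  1889: Sat/Tue  1890: Sun/Wed  1891: Mon/Thu  …(5 more)…  1897: Tue/Fri ✓  1898: Wed/Sat  1899: Thu/Sun  1900: Fri/Mon  1901: Sat/Tue  1902: Sun/Wed  1903: Mon/Thu  1904: Tue/Sat  1905: Thu/Sun  1906: Fri/Mon  1907: Sat/Tue  1908: Sun/Thu  1909: Tue/Fri ✓  1910: Wed/Sat
Both conditions hold in: 1886, 1897, 1909 — 3.

3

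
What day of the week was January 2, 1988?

Saturday

January 1, 1988 is a Friday.
January 2 is day 2 of the year, i.e. 1 days after Jan 1.
1 mod 7 = 1, so advance 1 weekday from Friday: Saturday.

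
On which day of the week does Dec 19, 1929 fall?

January 1, 1929 is a Tuesday.
December 19 is day 353 of the year, i.e. 352 days after Jan 1.
352 mod 7 = 2, so advance 2 weekdays from Tuesday: Thursday.

Thursday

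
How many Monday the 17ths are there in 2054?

1

Check the 17th of each month of 2054: Jan 17: Sat, Feb 17: Tue, Mar 17: Tue, Apr 17: Fri, May 17: Sun, Jun 17: Wed, Jul 17: Fri, Aug 17: Mon, Sep 17: Thu, Oct 17: Sat, Nov 17: Tue, Dec 17: Thu.
Monday occurs in August — 1 month.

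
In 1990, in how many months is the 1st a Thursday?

3

Check the 1st of each month of 1990: Jan 1: Mon, Feb 1: Thu, Mar 1: Thu, Apr 1: Sun, May 1: Tue, Jun 1: Fri, Jul 1: Sun, Aug 1: Wed, Sep 1: Sat, Oct 1: Mon, Nov 1: Thu, Dec 1: Sat.
Thursday occurs in February, March, November — 3 months.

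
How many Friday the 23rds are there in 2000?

Check the 23rd of each month of 2000: Jan 23: Sun, Feb 23: Wed, Mar 23: Thu, Apr 23: Sun, May 23: Tue, Jun 23: Fri, Jul 23: Sun, Aug 23: Wed, Sep 23: Sat, Oct 23: Mon, Nov 23: Thu, Dec 23: Sat.
Friday occurs in June — 1 month.

1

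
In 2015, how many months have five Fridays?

A month of length L has five Fridays iff its first Friday is on day ≤ L−28 (so day 1–3 in a 31-day month, 1–2 in a 30-day month, day 1 in a leap February).
Checking each month of 2015: Jan starts Thu (31d) ✓; Feb starts Sun (28d); Mar starts Sun (31d); Apr starts Wed (30d); May starts Fri (31d) ✓; Jun starts Mon (30d); Jul starts Wed (31d) ✓; Aug starts Sat (31d); Sep starts Tue (30d); Oct starts Thu (31d) ✓; Nov starts Sun (30d); Dec starts Tue (31d).
Five-Friday months: January, May, July, October → 4.

4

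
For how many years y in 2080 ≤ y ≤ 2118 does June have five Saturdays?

June has 30 days; it has five Saturdays when Saturday falls among the first (month-length − 28) days — i.e. when June 1 is one of Saturday/Friday.
June 1 by year: 2080:Sat✓ 2081:Sun 2082:Mon 2083:Tue 2084:Thu 2085:Fri✓ 2086:Sat✓ 2087:Sun 2088:Tue 2089:Wed 2090:Thu 2091:Fri✓ 2092:Sun 2093:Mon 2094:Tue …(9 more)… 2104:Sun 2105:Mon 2106:Tue 2107:Wed 2108:Fri✓ 2109:Sat✓ 2110:Sun 2111:Mon 2112:Wed 2113:Thu 2114:Fri✓ 2115:Sat✓ 2116:Mon 2117:Tue 2118:Wed
Years with five Saturdays: 2080, 2085, 2086, 2091, 2096, 2097, 2103, 2108, 2109, 2114, 2115 → 11.

11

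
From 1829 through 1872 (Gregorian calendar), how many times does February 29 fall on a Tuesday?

1

Leap years in 1829–1872: 11 of them.
Feb 29 weekday advances by 5 (mod 7) from one leap year to the next four years later (or differs when a century non-leap intervenes).
Leap-day weekdays: 1832:Wed 1836:Mon 1840:Sat 1844:Thu 1848:Tue✓ 1852:Sun 1856:Fri 1860:Wed 1864:Mon 1868:Sat 1872:Thu
Tuesday: 1848 → 1.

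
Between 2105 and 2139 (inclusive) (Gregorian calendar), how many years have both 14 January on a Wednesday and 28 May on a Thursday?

5

Check each year's weekday for 14 January and 28 May:
  2105: Wed/Thu ✓  2106: Thu/Fri  2107: Fri/Sat  2108: Sat/Mon  2109: Mon/Tue  2110: Tue/Wed  2111: Wed/Thu ✓  2112: Thu/Sat  2113: Sat/Sun  2114: Sun/Mon  2115: Mon/Tue  2116: Tue/Thu  2117: Thu/Fri  2118: Fri/Sat  …(7 more)…  2126: Mon/Tue  2127: Tue/Wed  2128: Wed/Fri  2129: Fri/Sat  2130: Sat/Sun  2131: Sun/Mon  2132: Mon/Wed  2133: Wed/Thu ✓  2134: Thu/Fri  2135: Fri/Sat  2136: Sat/Mon  2137: Mon/Tue  2138: Tue/Wed  2139: Wed/Thu ✓
Both conditions hold in: 2105, 2111, 2122, 2133, 2139 — 5.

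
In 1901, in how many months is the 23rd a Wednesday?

2

Check the 23rd of each month of 1901: Jan 23: Wed, Feb 23: Sat, Mar 23: Sat, Apr 23: Tue, May 23: Thu, Jun 23: Sun, Jul 23: Tue, Aug 23: Fri, Sep 23: Mon, Oct 23: Wed, Nov 23: Sat, Dec 23: Mon.
Wednesday occurs in January, October — 2 months.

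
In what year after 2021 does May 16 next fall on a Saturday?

2026

From one year to the next, a fixed date's weekday advances by 1, or by 2 when a Feb 29 lies between the two dates.
2021: May 16 is Sunday.
2022: Monday (+1)
2023: Tuesday (+1)
2024: Thursday (+2)
2025: Friday (+1)
2026: Saturday (+1)
May 16 falls on a Saturday in 2026.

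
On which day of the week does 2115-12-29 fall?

January 1, 2115 is a Tuesday.
December 29 is day 363 of the year, i.e. 362 days after Jan 1.
362 mod 7 = 5, so advance 5 weekdays from Tuesday: Sunday.

Sunday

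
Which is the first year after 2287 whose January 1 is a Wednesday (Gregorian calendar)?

Jan 1 advances by 2 weekdays after a leap year and by 1 after a common year.
2287: Jan 1 is Saturday.
2288: Sunday (leap)
2289: Tuesday
2290: Wednesday
2290 begins on a Wednesday

2290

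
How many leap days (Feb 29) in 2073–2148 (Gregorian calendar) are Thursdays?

Leap years in 2073–2148: 18 of them.
Feb 29 weekday advances by 5 (mod 7) from one leap year to the next four years later (or differs when a century non-leap intervenes).
Leap-day weekdays: 2076:Sat 2080:Thu✓ 2084:Tue 2088:Sun 2092:Fri 2096:Wed 2104:Fri 2108:Wed 2112:Mon 2116:Sat 2120:Thu✓ 2124:Tue 2128:Sun 2132:Fri 2136:Wed 2140:Mon 2144:Sat 2148:Thu✓
Thursday: 2080, 2120, 2148 → 3.

3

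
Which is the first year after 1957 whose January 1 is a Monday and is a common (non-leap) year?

Jan 1 advances by 2 weekdays after a leap year and by 1 after a common year.
1957: Jan 1 is Tuesday.
1958: Wednesday
1959: Thursday
1960: Friday (leap)
1961: Sunday
1962: Monday
1962 begins on a Monday and is a common year.

1962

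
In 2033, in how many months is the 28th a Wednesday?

Check the 28th of each month of 2033: Jan 28: Fri, Feb 28: Mon, Mar 28: Mon, Apr 28: Thu, May 28: Sat, Jun 28: Tue, Jul 28: Thu, Aug 28: Sun, Sep 28: Wed, Oct 28: Fri, Nov 28: Mon, Dec 28: Wed.
Wednesday occurs in September, December — 2 months.

2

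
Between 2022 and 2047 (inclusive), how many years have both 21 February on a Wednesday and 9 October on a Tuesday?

Check each year's weekday for 21 February and 9 October:
  2022: Mon/Sun  2023: Tue/Mon  2024: Wed/Wed  2025: Fri/Thu  2026: Sat/Fri  2027: Sun/Sat  2028: Mon/Mon  2029: Wed/Tue ✓  2030: Thu/Wed  2031: Fri/Thu  2032: Sat/Sat  2033: Mon/Sun  2034: Tue/Mon  2035: Wed/Tue ✓  2036: Thu/Thu  2037: Sat/Fri  2038: Sun/Sat  2039: Mon/Sun  2040: Tue/Tue  2041: Thu/Wed  2042: Fri/Thu  2043: Sat/Fri  2044: Sun/Sun  2045: Tue/Mon  2046: Wed/Tue ✓  2047: Thu/Wed
Both conditions hold in: 2029, 2035, 2046 — 3.

3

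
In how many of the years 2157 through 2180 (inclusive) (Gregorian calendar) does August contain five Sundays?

August has 31 days; it has five Sundays when Sunday falls among the first (month-length − 28) days — i.e. when August 1 is one of Sunday/Saturday/Friday.
August 1 by year: 2157:Mon 2158:Tue 2159:Wed 2160:Fri✓ 2161:Sat✓ 2162:Sun✓ 2163:Mon 2164:Wed 2165:Thu 2166:Fri✓ 2167:Sat✓ 2168:Mon 2169:Tue 2170:Wed 2171:Thu 2172:Sat✓ 2173:Sun✓ 2174:Mon 2175:Tue 2176:Thu 2177:Fri✓ 2178:Sat✓ 2179:Sun✓ 2180:Tue
Years with five Sundays: 2160, 2161, 2162, 2166, 2167, 2172, 2173, 2177, 2178, 2179 → 10.

10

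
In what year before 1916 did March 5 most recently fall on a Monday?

1906

From one year to the next, a fixed date's weekday advances by 1, or by 2 when a Feb 29 lies between the two dates.
1916: March 5 is Sunday.
1915: Friday (−2)
1914: Thursday (−1)
1913: Wednesday (−1)
1912: Tuesday (−1)
1911: Sunday (−2)
1910: Saturday (−1)
1909: Friday (−1)
1908: Thursday (−1)
1907: Tuesday (−2)
1906: Monday (−1)
March 5 falls on a Monday in 1906.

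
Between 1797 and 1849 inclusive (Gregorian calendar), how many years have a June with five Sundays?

June has 30 days; it has five Sundays when Sunday falls among the first (month-length − 28) days — i.e. when June 1 is one of Sunday/Saturday.
June 1 by year: 1797:Thu 1798:Fri 1799:Sat✓ 1800:Sun✓ 1801:Mon 1802:Tue 1803:Wed 1804:Fri 1805:Sat✓ 1806:Sun✓ 1807:Mon 1808:Wed 1809:Thu 1810:Fri 1811:Sat✓ …(23 more)… 1835:Mon 1836:Wed 1837:Thu 1838:Fri 1839:Sat✓ 1840:Mon 1841:Tue 1842:Wed 1843:Thu 1844:Sat✓ 1845:Sun✓ 1846:Mon 1847:Tue 1848:Thu 1849:Fri
Years with five Sundays: 1799, 1800, 1805, 1806, 1811, 1816, 1817, 1822, 1823, 1828, 1833, 1834, 1839, 1844, 1845 → 15.

15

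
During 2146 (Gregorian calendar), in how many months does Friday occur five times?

A month of length L has five Fridays iff its first Friday is on day ≤ L−28 (so day 1–3 in a 31-day month, 1–2 in a 30-day month, day 1 in a leap February).
Checking each month of 2146: Jan starts Sat (31d); Feb starts Tue (28d); Mar starts Tue (31d); Apr starts Fri (30d) ✓; May starts Sun (31d); Jun starts Wed (30d); Jul starts Fri (31d) ✓; Aug starts Mon (31d); Sep starts Thu (30d) ✓; Oct starts Sat (31d); Nov starts Tue (30d); Dec starts Thu (31d) ✓.
Five-Friday months: April, July, September, December → 4.

4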